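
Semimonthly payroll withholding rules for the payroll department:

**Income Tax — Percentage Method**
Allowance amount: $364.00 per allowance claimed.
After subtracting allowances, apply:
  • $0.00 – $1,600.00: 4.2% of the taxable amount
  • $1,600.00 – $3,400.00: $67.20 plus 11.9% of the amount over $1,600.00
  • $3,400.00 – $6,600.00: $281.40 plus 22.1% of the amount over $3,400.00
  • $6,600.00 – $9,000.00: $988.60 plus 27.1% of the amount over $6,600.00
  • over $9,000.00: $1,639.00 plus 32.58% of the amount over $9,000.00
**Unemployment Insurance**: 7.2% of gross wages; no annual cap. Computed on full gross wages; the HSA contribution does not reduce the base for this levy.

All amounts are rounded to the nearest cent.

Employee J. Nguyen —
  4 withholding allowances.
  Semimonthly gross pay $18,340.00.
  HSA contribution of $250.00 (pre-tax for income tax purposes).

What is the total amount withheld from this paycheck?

Income Tax: taxable = $18,340.00 − $250.00 − 4×$364.00 = $16,634.00
  $1,639.00 + 32.58% × ($16,634.00 − $9,000.00) = $1,639.00 + 32.58% × $7,634.00 = $4,126.16
Unemployment Insurance: 7.2% × $18,340.00 = $1,320.48
Total: $4,126.16 + $1,320.48 = $5,446.64

$5,446.64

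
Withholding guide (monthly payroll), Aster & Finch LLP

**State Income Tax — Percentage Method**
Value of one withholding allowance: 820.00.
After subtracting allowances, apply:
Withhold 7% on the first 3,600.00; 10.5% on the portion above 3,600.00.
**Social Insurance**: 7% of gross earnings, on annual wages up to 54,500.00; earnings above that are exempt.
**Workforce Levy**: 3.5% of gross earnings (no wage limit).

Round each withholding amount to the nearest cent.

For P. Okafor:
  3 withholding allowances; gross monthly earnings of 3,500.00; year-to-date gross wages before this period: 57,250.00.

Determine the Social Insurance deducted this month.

0.00

Social Insurance: YTD 57,250.00 ≥ cap 54,500.00 → 0.00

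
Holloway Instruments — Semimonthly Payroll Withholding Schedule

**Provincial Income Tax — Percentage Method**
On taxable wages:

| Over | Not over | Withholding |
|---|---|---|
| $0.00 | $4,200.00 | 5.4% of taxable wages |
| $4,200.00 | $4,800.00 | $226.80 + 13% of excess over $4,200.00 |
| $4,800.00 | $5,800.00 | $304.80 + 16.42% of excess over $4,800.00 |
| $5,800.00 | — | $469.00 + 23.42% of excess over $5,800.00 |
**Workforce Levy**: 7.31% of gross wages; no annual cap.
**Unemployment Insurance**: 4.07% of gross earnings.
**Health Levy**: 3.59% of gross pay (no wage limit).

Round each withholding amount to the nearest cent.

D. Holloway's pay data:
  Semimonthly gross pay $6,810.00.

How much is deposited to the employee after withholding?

$5,085.00

Provincial Income Tax: taxable = $6,810.00
  $469.00 + 23.42% × ($6,810.00 − $5,800.00) = $469.00 + 23.42% × $1,010.00 = $705.54
Workforce Levy: 7.31% × $6,810.00 = $497.81
Unemployment Insurance: 4.07% × $6,810.00 = $277.17
Health Levy: 3.59% × $6,810.00 = $244.48
Total withheld: $705.54 + $497.81 + $277.17 + $244.48 = $1,725.00
Net pay: $6,810.00 − $1,725.00 = $5,085.00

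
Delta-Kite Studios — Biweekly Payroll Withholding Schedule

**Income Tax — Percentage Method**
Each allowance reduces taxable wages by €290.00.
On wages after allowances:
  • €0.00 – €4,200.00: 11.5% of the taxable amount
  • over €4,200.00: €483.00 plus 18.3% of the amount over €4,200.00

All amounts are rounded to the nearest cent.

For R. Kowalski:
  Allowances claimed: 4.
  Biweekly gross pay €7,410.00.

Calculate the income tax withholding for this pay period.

€858.15

Income Tax: taxable = €7,410.00 − 4×€290.00 = €6,250.00
  €483.00 + 18.3% × (€6,250.00 − €4,200.00) = €483.00 + 18.3% × €2,050.00 = €858.15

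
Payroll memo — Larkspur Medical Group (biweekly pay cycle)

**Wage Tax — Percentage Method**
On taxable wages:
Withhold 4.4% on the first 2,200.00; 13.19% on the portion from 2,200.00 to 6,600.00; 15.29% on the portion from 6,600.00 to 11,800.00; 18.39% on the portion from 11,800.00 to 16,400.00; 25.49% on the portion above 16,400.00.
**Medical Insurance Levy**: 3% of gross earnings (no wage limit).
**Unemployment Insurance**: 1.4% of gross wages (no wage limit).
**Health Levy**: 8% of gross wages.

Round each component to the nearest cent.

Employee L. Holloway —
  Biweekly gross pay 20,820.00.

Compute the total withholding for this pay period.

6,026.52

Wage Tax: taxable = 20,820.00
  2,318.18 + 25.49% × (20,820.00 − 16,400.00) = 2,318.18 + 25.49% × 4,420.00 = 3,444.84
Medical Insurance Levy: 3% × 20,820.00 = 624.60
Unemployment Insurance: 1.4% × 20,820.00 = 291.48
Health Levy: 8% × 20,820.00 = 1,665.60
Total: 3,444.84 + 624.60 + 291.48 + 1,665.60 = 6,026.52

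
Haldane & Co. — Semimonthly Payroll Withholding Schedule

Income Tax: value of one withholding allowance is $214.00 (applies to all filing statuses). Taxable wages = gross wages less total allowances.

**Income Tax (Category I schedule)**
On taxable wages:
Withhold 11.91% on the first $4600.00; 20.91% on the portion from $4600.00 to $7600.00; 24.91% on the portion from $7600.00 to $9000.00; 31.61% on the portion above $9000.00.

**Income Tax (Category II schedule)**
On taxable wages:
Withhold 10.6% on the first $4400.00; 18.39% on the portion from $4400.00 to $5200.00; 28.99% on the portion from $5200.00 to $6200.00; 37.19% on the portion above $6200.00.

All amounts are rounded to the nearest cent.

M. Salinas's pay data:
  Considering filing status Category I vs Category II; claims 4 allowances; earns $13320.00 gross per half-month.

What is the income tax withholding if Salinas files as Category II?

$3233.00

Income Tax (Category II): taxable = $13320.00 − 4×$214.00 = $12464.00
  $903.42 + 37.19% × ($12464.00 − $6200.00) = $903.42 + 37.19% × $6264.00 = $3233.00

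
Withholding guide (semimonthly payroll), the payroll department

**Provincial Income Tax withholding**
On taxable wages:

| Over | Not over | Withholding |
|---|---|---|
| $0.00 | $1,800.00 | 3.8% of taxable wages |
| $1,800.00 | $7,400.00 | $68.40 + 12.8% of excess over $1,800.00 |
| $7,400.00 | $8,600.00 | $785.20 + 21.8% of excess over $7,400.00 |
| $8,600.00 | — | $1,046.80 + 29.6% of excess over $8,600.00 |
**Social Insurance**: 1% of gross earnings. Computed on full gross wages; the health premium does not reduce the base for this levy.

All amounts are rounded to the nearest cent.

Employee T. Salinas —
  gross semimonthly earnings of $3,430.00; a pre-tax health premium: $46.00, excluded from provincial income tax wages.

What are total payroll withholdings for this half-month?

$305.45

Provincial Income Tax: taxable = $3,430.00 − $46.00 = $3,384.00
  $68.40 + 12.8% × ($3,384.00 − $1,800.00) = $68.40 + 12.8% × $1,584.00 = $271.15
Social Insurance: 1% × $3,430.00 = $34.30
Total: $271.15 + $34.30 = $305.45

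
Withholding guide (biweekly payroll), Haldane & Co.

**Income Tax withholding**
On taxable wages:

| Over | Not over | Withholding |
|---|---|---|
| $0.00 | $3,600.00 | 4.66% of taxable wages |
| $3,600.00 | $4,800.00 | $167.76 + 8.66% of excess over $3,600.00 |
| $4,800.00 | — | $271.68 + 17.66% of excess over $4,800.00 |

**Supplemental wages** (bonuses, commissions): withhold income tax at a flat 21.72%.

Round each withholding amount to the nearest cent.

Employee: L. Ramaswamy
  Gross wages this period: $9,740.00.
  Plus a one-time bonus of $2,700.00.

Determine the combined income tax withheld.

$1,730.52

Income Tax: taxable = $9,740.00
  $271.68 + 17.66% × ($9,740.00 − $4,800.00) = $271.68 + 17.66% × $4,940.00 = $1,144.08
Supplemental (21.72% flat on bonus): 21.72% × $2,700.00 = $586.44
Total income tax: $1,144.08 + $586.44 = $1,730.52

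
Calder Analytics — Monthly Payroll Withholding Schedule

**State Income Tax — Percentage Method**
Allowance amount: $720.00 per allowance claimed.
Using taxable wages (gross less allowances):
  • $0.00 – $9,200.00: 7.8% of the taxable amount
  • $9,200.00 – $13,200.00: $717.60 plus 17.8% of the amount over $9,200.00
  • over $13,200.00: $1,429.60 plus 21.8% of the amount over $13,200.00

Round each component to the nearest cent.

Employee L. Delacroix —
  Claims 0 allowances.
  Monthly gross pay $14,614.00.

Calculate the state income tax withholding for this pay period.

State Income Tax: taxable = $14,614.00
  $1,429.60 + 21.8% × ($14,614.00 − $13,200.00) = $1,429.60 + 21.8% × $1,414.00 = $1,737.85

$1,737.85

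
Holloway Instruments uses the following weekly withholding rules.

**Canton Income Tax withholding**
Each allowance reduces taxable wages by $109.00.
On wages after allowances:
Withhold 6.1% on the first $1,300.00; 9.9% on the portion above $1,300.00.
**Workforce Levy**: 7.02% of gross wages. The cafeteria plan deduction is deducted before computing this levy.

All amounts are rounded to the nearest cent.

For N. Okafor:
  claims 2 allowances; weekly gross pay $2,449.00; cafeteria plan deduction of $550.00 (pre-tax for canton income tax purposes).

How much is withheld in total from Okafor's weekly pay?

Canton Income Tax: taxable = $2,449.00 − $550.00 − 2×$109.00 = $1,681.00
  $79.30 + 9.9% × ($1,681.00 − $1,300.00) = $79.30 + 9.9% × $381.00 = $117.02
Workforce Levy: 7.02% × $1,899.00 = $133.31
Total: $117.02 + $133.31 = $250.33

$250.33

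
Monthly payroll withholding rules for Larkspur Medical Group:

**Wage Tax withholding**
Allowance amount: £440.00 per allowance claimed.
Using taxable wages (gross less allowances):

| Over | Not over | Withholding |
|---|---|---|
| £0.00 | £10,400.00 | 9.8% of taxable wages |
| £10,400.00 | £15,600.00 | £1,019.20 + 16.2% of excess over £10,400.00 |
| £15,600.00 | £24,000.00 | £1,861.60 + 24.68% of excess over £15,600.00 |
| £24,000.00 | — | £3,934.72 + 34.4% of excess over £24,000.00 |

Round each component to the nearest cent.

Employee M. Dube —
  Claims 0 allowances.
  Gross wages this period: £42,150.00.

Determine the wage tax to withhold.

£10,178.32

Wage Tax: taxable = £42,150.00
  £3,934.72 + 34.4% × (£42,150.00 − £24,000.00) = £3,934.72 + 34.4% × £18,150.00 = £10,178.32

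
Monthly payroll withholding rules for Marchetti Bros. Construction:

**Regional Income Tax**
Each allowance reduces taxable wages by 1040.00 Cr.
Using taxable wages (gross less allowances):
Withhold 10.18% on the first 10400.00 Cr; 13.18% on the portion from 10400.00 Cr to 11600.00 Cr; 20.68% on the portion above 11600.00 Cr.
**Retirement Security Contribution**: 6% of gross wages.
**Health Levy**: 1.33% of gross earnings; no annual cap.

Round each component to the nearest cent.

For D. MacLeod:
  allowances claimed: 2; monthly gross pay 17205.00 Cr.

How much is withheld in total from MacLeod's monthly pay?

Regional Income Tax: taxable = 17205.00 Cr − 2×1040.00 Cr = 15125.00 Cr
  1216.88 Cr + 20.68% × (15125.00 Cr − 11600.00 Cr) = 1216.88 Cr + 20.68% × 3525.00 Cr = 1945.85 Cr
Retirement Security Contribution: 6% × 17205.00 Cr = 1032.30 Cr
Health Levy: 1.33% × 17205.00 Cr = 228.83 Cr
Total: 1945.85 Cr + 1032.30 Cr + 228.83 Cr = 3206.98 Cr

3206.98 Cr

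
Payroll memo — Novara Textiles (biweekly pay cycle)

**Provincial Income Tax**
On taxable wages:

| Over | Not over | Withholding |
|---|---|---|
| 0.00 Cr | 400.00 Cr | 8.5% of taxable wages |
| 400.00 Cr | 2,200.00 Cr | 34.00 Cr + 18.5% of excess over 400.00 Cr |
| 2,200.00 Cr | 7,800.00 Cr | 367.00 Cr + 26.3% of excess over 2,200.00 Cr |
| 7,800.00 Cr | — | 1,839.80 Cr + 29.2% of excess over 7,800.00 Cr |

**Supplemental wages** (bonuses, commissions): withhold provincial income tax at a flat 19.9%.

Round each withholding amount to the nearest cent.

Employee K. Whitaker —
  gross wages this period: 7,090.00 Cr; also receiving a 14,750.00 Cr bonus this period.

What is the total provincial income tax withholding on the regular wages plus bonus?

4,588.32 Cr

Provincial Income Tax: taxable = 7,090.00 Cr
  367.00 Cr + 26.3% × (7,090.00 Cr − 2,200.00 Cr) = 367.00 Cr + 26.3% × 4,890.00 Cr = 1,653.07 Cr
Supplemental (19.9% flat on bonus): 19.9% × 14,750.00 Cr = 2,935.25 Cr
Total provincial income tax: 1,653.07 Cr + 2,935.25 Cr = 4,588.32 Cr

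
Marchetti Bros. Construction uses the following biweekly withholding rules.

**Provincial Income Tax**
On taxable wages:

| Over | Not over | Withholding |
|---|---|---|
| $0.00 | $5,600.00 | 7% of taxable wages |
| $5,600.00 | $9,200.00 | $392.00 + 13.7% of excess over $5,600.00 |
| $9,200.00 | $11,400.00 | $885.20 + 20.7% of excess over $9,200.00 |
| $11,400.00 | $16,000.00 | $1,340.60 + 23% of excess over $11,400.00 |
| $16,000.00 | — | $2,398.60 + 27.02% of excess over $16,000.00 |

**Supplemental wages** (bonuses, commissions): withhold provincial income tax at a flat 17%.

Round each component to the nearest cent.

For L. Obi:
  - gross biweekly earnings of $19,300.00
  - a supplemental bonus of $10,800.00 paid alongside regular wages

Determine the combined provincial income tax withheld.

$5,126.26

Provincial Income Tax: taxable = $19,300.00
  $2,398.60 + 27.02% × ($19,300.00 − $16,000.00) = $2,398.60 + 27.02% × $3,300.00 = $3,290.26
Supplemental (17% flat on bonus): 17% × $10,800.00 = $1,836.00
Total provincial income tax: $3,290.26 + $1,836.00 = $5,126.26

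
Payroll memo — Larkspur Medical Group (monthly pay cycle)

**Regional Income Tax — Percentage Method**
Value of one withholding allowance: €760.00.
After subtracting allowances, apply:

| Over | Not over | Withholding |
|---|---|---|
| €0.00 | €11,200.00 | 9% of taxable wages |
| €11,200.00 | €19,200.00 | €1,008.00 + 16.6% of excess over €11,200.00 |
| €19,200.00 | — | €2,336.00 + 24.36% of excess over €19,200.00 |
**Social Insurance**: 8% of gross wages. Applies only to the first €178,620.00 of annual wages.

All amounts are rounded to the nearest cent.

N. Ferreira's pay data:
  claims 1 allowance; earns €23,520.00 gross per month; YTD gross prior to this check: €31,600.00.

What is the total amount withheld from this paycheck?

Regional Income Tax: taxable = €23,520.00 − 1×€760.00 = €22,760.00
  €2,336.00 + 24.36% × (€22,760.00 − €19,200.00) = €2,336.00 + 24.36% × €3,560.00 = €3,203.22
Social Insurance: 8% × €23,520.00 = €1,881.60
Total: €3,203.22 + €1,881.60 = €5,084.82

€5,084.82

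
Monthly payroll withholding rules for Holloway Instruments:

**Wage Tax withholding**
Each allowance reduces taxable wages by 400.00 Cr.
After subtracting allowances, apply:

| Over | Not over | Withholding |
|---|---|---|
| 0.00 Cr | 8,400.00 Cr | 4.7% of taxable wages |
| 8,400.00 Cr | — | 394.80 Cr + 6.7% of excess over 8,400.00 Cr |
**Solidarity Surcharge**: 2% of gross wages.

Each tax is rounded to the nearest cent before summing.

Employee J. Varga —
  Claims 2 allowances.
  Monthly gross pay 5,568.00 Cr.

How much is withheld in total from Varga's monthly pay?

335.46 Cr

Wage Tax: taxable = 5,568.00 Cr − 2×400.00 Cr = 4,768.00 Cr
  4.7% × 4,768.00 Cr = 224.10 Cr
Solidarity Surcharge: 2% × 5,568.00 Cr = 111.36 Cr
Total: 224.10 Cr + 111.36 Cr = 335.46 Cr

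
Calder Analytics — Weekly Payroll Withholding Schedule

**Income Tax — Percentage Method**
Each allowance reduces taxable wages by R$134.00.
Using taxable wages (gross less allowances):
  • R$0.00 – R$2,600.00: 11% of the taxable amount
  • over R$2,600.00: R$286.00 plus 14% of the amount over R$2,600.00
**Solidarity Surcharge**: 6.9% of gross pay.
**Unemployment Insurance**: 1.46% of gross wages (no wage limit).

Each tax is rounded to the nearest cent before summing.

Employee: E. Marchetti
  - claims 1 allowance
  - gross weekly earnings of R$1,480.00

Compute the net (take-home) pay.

Income Tax: taxable = R$1,480.00 − 1×R$134.00 = R$1,346.00
  11% × R$1,346.00 = R$148.06
Solidarity Surcharge: 6.9% × R$1,480.00 = R$102.12
Unemployment Insurance: 1.46% × R$1,480.00 = R$21.61
Total withheld: R$148.06 + R$102.12 + R$21.61 = R$271.79
Net pay: R$1,480.00 − R$271.79 = R$1,208.21

R$1,208.21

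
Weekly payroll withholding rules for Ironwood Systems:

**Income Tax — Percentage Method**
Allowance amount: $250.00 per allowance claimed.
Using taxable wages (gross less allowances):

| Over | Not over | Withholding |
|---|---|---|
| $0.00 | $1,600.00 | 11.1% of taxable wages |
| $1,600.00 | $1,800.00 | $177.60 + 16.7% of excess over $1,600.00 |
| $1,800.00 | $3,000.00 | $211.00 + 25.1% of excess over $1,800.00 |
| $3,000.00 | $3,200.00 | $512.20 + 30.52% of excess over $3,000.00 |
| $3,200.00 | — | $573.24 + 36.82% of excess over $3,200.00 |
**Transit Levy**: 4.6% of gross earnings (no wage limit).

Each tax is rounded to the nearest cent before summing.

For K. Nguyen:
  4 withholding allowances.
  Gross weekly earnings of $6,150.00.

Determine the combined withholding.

Income Tax: taxable = $6,150.00 − 4×$250.00 = $5,150.00
  $573.24 + 36.82% × ($5,150.00 − $3,200.00) = $573.24 + 36.82% × $1,950.00 = $1,291.23
Transit Levy: 4.6% × $6,150.00 = $282.90
Total: $1,291.23 + $282.90 = $1,574.13

$1,574.13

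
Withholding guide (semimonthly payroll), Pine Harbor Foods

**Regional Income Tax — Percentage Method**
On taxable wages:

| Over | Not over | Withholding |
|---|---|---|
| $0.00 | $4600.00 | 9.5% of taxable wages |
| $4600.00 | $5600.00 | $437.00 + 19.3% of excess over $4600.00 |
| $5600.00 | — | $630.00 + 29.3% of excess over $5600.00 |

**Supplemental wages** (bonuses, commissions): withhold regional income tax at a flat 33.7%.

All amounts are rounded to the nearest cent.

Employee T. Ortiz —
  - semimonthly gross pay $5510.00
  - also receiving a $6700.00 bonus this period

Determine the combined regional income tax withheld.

$2870.53

Regional Income Tax: taxable = $5510.00
  $437.00 + 19.3% × ($5510.00 − $4600.00) = $437.00 + 19.3% × $910.00 = $612.63
Supplemental (33.7% flat on bonus): 33.7% × $6700.00 = $2257.90
Total regional income tax: $612.63 + $2257.90 = $2870.53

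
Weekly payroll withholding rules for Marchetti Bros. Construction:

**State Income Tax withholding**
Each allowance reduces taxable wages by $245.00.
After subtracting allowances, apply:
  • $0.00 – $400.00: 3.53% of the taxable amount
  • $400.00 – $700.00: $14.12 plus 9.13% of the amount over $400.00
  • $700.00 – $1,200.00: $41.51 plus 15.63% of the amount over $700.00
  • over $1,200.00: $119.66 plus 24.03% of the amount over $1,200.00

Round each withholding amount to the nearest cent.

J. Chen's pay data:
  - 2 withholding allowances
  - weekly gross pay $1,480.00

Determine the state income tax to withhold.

$86.84

State Income Tax: taxable = $1,480.00 − 2×$245.00 = $990.00
  $41.51 + 15.63% × ($990.00 − $700.00) = $41.51 + 15.63% × $290.00 = $86.84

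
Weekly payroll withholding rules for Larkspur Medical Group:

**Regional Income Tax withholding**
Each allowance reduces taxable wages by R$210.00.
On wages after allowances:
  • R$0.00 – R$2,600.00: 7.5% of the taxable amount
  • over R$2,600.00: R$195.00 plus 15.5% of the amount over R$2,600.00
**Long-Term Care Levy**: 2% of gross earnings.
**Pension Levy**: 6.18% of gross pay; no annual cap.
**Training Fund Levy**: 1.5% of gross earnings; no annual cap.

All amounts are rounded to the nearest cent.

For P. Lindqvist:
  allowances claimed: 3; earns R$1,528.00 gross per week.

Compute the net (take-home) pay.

Regional Income Tax: taxable = R$1,528.00 − 3×R$210.00 = R$898.00
  7.5% × R$898.00 = R$67.35
Long-Term Care Levy: 2% × R$1,528.00 = R$30.56
Pension Levy: 6.18% × R$1,528.00 = R$94.43
Training Fund Levy: 1.5% × R$1,528.00 = R$22.92
Total withheld: R$67.35 + R$30.56 + R$94.43 + R$22.92 = R$215.26
Net pay: R$1,528.00 − R$215.26 = R$1,312.74

R$1,312.74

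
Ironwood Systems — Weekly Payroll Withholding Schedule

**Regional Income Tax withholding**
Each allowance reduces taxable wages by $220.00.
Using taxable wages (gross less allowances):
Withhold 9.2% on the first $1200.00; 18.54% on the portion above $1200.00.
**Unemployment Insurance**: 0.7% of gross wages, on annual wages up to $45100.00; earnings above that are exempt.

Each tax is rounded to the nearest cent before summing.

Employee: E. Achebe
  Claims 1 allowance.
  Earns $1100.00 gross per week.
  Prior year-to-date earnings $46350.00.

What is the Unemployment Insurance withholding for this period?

$0.00

Unemployment Insurance: YTD $46350.00 ≥ cap $45100.00 → $0.00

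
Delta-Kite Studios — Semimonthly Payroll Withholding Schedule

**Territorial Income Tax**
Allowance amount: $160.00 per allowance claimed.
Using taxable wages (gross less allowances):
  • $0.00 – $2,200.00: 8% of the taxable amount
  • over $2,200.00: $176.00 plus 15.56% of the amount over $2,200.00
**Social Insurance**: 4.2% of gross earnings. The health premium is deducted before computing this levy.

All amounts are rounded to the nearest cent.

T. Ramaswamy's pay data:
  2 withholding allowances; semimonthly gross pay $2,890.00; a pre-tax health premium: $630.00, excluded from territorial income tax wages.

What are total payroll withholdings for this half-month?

Territorial Income Tax: taxable = $2,890.00 − $630.00 − 2×$160.00 = $1,940.00
  8% × $1,940.00 = $155.20
Social Insurance: 4.2% × $2,260.00 = $94.92
Total: $155.20 + $94.92 = $250.12

$250.12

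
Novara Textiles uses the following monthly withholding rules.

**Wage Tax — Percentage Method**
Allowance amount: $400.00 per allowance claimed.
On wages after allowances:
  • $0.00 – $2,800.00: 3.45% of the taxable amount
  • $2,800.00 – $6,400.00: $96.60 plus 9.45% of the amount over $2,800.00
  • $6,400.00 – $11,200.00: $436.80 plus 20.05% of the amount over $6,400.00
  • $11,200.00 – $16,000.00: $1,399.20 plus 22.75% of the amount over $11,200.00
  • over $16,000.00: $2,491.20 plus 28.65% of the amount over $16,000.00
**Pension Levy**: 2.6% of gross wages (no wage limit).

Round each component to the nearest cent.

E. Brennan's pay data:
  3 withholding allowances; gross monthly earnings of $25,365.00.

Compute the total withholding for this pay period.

$5,489.96

Wage Tax: taxable = $25,365.00 − 3×$400.00 = $24,165.00
  $2,491.20 + 28.65% × ($24,165.00 − $16,000.00) = $2,491.20 + 28.65% × $8,165.00 = $4,830.47
Pension Levy: 2.6% × $25,365.00 = $659.49
Total: $4,830.47 + $659.49 = $5,489.96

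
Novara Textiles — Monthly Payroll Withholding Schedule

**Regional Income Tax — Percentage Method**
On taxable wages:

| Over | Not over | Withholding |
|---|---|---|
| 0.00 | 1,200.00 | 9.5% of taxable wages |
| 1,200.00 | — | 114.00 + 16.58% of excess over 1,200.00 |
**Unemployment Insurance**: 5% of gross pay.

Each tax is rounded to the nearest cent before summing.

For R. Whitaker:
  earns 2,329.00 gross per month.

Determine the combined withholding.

Regional Income Tax: taxable = 2,329.00
  114.00 + 16.58% × (2,329.00 − 1,200.00) = 114.00 + 16.58% × 1,129.00 = 301.19
Unemployment Insurance: 5% × 2,329.00 = 116.45
Total: 301.19 + 116.45 = 417.64

417.64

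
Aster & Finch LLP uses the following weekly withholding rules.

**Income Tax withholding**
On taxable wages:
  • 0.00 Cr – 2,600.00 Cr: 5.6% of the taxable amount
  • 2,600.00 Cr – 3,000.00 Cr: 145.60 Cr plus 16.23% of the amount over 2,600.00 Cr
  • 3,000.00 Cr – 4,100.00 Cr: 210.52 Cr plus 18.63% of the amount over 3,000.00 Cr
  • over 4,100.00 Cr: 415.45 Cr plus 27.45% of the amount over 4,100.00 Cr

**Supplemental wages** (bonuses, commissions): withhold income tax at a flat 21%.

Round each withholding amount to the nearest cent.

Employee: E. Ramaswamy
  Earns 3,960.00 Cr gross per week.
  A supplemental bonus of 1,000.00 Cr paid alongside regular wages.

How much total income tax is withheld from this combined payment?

Income Tax: taxable = 3,960.00 Cr
  210.52 Cr + 18.63% × (3,960.00 Cr − 3,000.00 Cr) = 210.52 Cr + 18.63% × 960.00 Cr = 389.37 Cr
Supplemental (21% flat on bonus): 21% × 1,000.00 Cr = 210.00 Cr
Total income tax: 389.37 Cr + 210.00 Cr = 599.37 Cr

599.37 Cr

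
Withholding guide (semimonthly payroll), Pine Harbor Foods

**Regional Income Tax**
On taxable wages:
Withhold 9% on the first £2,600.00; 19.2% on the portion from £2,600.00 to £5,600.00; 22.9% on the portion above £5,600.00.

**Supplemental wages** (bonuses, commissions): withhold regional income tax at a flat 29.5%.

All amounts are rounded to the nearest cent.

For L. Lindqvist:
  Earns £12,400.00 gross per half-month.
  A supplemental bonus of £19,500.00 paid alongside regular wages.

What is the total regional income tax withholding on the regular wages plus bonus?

£8,119.70

Regional Income Tax: taxable = £12,400.00
  £810.00 + 22.9% × (£12,400.00 − £5,600.00) = £810.00 + 22.9% × £6,800.00 = £2,367.20
Supplemental (29.5% flat on bonus): 29.5% × £19,500.00 = £5,752.50
Total regional income tax: £2,367.20 + £5,752.50 = £8,119.70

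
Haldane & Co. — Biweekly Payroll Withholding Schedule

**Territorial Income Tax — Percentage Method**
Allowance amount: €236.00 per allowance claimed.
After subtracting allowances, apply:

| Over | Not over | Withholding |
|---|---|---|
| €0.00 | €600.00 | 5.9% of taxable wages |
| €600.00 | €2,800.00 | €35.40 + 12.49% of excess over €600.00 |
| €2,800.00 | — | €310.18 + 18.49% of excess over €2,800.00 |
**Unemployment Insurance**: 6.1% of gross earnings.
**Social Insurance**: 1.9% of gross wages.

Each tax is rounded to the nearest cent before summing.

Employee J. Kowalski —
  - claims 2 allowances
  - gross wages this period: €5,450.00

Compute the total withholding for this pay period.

Territorial Income Tax: taxable = €5,450.00 − 2×€236.00 = €4,978.00
  €310.18 + 18.49% × (€4,978.00 − €2,800.00) = €310.18 + 18.49% × €2,178.00 = €712.89
Unemployment Insurance: 6.1% × €5,450.00 = €332.45
Social Insurance: 1.9% × €5,450.00 = €103.55
Total: €712.89 + €332.45 + €103.55 = €1,148.89

€1,148.89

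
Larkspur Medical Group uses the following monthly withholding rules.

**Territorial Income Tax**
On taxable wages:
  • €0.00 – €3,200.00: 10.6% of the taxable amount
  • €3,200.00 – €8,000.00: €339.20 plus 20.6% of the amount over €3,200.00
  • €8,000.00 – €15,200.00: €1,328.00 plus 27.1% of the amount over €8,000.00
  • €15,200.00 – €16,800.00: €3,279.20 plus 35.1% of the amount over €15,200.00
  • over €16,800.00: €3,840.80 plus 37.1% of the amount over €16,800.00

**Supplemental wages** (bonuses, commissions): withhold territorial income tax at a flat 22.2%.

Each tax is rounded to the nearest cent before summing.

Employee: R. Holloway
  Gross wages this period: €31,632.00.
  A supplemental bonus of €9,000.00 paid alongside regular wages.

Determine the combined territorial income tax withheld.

Territorial Income Tax: taxable = €31,632.00
  €3,840.80 + 37.1% × (€31,632.00 − €16,800.00) = €3,840.80 + 37.1% × €14,832.00 = €9,343.47
Supplemental (22.2% flat on bonus): 22.2% × €9,000.00 = €1,998.00
Total territorial income tax: €9,343.47 + €1,998.00 = €11,341.47

€11,341.47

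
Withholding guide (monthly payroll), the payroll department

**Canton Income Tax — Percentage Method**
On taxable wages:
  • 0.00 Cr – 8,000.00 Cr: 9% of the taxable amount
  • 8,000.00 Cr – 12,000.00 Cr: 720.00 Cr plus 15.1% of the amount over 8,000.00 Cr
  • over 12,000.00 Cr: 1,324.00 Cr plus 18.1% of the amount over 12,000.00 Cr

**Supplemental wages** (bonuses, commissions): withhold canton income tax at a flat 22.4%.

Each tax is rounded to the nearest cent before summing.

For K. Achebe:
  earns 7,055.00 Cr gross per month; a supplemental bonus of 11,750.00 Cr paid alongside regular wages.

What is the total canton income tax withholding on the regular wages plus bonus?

3,266.95 Cr

Canton Income Tax: taxable = 7,055.00 Cr
  9% × 7,055.00 Cr = 634.95 Cr
Supplemental (22.4% flat on bonus): 22.4% × 11,750.00 Cr = 2,632.00 Cr
Total canton income tax: 634.95 Cr + 2,632.00 Cr = 3,266.95 Cr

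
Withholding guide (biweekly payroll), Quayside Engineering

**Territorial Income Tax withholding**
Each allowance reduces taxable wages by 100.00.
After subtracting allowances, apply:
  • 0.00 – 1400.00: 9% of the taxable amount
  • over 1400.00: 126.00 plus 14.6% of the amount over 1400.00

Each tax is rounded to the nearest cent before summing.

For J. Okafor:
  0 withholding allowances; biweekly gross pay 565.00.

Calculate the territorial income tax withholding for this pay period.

50.85

Territorial Income Tax: taxable = 565.00
  9% × 565.00 = 50.85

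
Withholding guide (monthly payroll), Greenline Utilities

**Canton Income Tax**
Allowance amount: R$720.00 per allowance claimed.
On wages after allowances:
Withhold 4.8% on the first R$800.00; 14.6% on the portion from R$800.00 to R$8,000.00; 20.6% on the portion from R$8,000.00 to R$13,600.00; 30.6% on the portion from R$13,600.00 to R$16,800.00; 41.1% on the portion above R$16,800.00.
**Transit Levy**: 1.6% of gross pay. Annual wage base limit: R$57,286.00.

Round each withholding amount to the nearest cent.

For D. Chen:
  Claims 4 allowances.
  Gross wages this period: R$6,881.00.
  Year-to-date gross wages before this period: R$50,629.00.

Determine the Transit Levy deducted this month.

R$106.51

Transit Levy: cap R$57,286.00 − YTD R$50,629.00 = R$6,657.00 subject; 1.6% × R$6,657.00 = R$106.51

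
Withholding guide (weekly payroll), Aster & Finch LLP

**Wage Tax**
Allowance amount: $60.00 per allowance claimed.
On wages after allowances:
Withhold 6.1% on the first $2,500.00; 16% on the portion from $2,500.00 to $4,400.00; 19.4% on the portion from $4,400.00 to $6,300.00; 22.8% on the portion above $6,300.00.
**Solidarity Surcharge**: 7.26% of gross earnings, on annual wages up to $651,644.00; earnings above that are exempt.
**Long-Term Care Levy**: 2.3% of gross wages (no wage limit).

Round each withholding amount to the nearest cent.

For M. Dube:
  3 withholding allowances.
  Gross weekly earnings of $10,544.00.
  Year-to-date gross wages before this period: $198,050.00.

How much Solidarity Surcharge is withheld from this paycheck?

Solidarity Surcharge: 7.26% × $10,544.00 = $765.49

$765.49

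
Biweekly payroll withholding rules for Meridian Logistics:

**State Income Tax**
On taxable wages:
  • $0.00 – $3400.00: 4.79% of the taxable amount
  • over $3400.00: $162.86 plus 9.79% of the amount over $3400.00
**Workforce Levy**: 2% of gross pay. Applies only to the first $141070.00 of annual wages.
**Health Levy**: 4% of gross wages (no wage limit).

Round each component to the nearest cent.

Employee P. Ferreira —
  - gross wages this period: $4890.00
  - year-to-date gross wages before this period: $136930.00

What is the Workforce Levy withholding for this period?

Workforce Levy: cap $141070.00 − YTD $136930.00 = $4140.00 subject; 2% × $4140.00 = $82.80

$82.80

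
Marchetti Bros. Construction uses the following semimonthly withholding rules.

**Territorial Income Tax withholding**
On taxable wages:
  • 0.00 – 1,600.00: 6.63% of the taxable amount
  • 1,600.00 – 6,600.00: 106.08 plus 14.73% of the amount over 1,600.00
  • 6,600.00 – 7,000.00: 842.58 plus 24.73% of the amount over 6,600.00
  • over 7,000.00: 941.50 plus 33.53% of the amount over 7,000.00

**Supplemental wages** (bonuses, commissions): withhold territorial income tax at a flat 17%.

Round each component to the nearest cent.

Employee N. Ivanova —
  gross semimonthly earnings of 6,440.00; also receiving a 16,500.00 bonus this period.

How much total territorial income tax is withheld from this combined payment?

3,624.01

Territorial Income Tax: taxable = 6,440.00
  106.08 + 14.73% × (6,440.00 − 1,600.00) = 106.08 + 14.73% × 4,840.00 = 819.01
Supplemental (17% flat on bonus): 17% × 16,500.00 = 2,805.00
Total territorial income tax: 819.01 + 2,805.00 = 3,624.01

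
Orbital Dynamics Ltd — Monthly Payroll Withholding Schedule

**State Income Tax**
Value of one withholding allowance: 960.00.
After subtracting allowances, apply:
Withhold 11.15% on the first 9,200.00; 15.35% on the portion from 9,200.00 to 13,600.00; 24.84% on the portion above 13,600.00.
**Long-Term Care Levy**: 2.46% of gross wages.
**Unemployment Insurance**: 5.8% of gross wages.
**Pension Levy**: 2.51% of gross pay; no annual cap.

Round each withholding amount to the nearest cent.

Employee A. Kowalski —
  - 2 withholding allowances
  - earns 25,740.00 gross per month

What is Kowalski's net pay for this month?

18,727.96

State Income Tax: taxable = 25,740.00 − 2×960.00 = 23,820.00
  1,701.20 + 24.84% × (23,820.00 − 13,600.00) = 1,701.20 + 24.84% × 10,220.00 = 4,239.85
Long-Term Care Levy: 2.46% × 25,740.00 = 633.20
Unemployment Insurance: 5.8% × 25,740.00 = 1,492.92
Pension Levy: 2.51% × 25,740.00 = 646.07
Total withheld: 4,239.85 + 633.20 + 1,492.92 + 646.07 = 7,012.04
Net pay: 25,740.00 − 7,012.04 = 18,727.96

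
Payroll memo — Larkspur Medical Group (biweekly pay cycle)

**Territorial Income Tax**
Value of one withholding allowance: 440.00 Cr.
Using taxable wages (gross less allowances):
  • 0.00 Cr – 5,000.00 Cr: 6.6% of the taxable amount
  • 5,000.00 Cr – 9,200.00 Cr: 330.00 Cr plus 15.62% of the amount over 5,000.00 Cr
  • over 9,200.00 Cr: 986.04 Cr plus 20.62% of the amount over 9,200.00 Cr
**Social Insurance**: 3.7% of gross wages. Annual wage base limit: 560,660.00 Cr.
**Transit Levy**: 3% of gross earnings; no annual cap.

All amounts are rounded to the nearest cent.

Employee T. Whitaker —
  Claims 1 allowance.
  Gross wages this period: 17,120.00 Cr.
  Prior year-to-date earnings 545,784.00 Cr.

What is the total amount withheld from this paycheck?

Territorial Income Tax: taxable = 17,120.00 Cr − 1×440.00 Cr = 16,680.00 Cr
  986.04 Cr + 20.62% × (16,680.00 Cr − 9,200.00 Cr) = 986.04 Cr + 20.62% × 7,480.00 Cr = 2,528.42 Cr
Social Insurance: cap 560,660.00 Cr − YTD 545,784.00 Cr = 14,876.00 Cr subject; 3.7% × 14,876.00 Cr = 550.41 Cr
Transit Levy: 3% × 17,120.00 Cr = 513.60 Cr
Total: 2,528.42 Cr + 550.41 Cr + 513.60 Cr = 3,592.43 Cr

3,592.43 Cr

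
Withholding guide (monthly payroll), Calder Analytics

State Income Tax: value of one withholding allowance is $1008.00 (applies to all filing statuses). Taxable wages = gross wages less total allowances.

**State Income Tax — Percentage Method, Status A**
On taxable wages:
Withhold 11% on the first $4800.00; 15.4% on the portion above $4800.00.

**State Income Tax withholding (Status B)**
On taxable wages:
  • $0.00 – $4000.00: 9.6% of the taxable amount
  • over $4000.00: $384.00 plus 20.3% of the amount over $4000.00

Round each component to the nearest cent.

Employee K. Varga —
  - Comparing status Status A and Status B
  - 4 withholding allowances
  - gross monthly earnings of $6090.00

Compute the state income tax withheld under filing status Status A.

$226.38

State Income Tax (Status A): taxable = $6090.00 − 4×$1008.00 = $2058.00
  11% × $2058.00 = $226.38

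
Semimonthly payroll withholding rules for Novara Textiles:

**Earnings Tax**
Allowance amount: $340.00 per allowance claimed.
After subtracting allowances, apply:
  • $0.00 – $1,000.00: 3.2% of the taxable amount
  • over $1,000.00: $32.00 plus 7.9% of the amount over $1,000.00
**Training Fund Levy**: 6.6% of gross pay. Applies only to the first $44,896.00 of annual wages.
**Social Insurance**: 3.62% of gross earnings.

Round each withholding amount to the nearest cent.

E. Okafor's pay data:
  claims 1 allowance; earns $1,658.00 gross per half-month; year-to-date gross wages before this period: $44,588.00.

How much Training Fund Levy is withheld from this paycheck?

Training Fund Levy: cap $44,896.00 − YTD $44,588.00 = $308.00 subject; 6.6% × $308.00 = $20.33

$20.33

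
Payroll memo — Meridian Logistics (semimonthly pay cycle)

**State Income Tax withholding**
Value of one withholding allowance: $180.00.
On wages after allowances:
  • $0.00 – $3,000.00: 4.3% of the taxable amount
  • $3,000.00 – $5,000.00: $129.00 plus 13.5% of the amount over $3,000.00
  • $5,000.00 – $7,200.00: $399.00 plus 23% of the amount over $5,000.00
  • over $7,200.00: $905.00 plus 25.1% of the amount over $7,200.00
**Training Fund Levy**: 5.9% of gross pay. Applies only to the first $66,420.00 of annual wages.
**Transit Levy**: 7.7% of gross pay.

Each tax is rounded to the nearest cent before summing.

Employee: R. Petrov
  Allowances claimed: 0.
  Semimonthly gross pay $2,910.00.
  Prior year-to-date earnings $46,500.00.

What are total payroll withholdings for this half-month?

State Income Tax: taxable = $2,910.00
  4.3% × $2,910.00 = $125.13
Training Fund Levy: 5.9% × $2,910.00 = $171.69
Transit Levy: 7.7% × $2,910.00 = $224.07
Total: $125.13 + $171.69 + $224.07 = $520.89

$520.89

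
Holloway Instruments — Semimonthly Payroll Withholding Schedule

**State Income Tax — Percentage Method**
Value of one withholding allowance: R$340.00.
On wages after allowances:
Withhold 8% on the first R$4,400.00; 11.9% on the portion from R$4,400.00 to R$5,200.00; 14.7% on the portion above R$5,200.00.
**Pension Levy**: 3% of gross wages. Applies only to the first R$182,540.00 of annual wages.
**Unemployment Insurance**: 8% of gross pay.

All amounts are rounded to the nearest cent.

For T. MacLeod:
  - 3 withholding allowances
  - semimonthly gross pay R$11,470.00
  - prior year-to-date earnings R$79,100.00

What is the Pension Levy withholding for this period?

Pension Levy: 3% × R$11,470.00 = R$344.10

R$344.10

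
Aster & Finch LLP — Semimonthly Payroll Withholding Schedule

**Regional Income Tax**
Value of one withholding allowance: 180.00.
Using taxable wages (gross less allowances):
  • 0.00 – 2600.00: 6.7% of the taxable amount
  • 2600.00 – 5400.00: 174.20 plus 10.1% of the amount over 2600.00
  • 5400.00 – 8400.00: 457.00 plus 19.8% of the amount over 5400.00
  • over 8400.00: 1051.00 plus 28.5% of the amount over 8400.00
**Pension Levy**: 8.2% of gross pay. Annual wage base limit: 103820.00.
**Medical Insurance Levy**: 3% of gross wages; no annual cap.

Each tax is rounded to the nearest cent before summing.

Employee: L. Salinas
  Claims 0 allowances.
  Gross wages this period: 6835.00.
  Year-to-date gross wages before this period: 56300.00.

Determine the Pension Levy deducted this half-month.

Pension Levy: 8.2% × 6835.00 = 560.47

560.47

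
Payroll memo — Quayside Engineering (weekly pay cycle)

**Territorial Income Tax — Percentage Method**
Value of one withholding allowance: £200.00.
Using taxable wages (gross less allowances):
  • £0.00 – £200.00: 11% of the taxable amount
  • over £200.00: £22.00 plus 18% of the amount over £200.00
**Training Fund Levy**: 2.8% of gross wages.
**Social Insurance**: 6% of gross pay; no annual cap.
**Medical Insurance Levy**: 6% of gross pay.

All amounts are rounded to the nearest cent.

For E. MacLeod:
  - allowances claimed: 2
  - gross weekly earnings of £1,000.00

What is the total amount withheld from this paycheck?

£242.00

Territorial Income Tax: taxable = £1,000.00 − 2×£200.00 = £600.00
  £22.00 + 18% × (£600.00 − £200.00) = £22.00 + 18% × £400.00 = £94.00
Training Fund Levy: 2.8% × £1,000.00 = £28.00
Social Insurance: 6% × £1,000.00 = £60.00
Medical Insurance Levy: 6% × £1,000.00 = £60.00
Total: £94.00 + £28.00 + £60.00 + £60.00 = £242.00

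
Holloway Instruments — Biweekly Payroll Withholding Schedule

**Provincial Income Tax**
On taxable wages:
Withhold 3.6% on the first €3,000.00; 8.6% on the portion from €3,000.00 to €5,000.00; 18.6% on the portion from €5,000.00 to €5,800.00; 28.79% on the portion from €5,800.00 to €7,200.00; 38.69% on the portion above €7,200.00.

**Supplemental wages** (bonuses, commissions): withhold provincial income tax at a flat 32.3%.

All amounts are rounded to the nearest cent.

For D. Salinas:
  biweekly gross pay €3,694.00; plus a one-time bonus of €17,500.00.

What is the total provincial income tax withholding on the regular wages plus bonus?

Provincial Income Tax: taxable = €3,694.00
  €108.00 + 8.6% × (€3,694.00 − €3,000.00) = €108.00 + 8.6% × €694.00 = €167.68
Supplemental (32.3% flat on bonus): 32.3% × €17,500.00 = €5,652.50
Total provincial income tax: €167.68 + €5,652.50 = €5,820.18

€5,820.18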